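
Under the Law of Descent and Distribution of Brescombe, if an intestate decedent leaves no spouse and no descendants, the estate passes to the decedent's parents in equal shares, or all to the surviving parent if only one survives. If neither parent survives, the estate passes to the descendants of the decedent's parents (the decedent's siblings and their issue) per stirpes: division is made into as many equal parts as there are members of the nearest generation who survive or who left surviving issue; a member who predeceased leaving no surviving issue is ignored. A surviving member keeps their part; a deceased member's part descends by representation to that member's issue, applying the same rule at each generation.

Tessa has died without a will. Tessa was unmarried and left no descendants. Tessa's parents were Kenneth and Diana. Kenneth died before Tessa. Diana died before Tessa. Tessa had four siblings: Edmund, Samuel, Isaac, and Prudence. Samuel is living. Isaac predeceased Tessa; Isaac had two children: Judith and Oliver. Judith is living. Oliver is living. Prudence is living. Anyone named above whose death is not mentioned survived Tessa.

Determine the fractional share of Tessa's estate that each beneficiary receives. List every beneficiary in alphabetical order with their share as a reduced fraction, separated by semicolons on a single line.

Edmund 1/4; Judith 1/8; Oliver 1/8; Prudence 1/4; Samuel 1/4

Neither parent survives and there are no descendants, so the estate passes to Tessa's siblings and their issue per stirpes.
The estate is divided into 4 equal shares of 1/4 among Edmund, Samuel, Isaac, Prudence.
Edmund is living and takes 1/4.
Samuel is living and takes 1/4.
Isaac predeceased; the 1/4 allotted to Isaac's branch passes to Isaac's issue by representation.
The 1/4 is divided into 2 equal shares of 1/8 among Judith, Oliver.
Judith is living and takes 1/8.
Oliver is living and takes 1/8.
Prudence is living and takes 1/4.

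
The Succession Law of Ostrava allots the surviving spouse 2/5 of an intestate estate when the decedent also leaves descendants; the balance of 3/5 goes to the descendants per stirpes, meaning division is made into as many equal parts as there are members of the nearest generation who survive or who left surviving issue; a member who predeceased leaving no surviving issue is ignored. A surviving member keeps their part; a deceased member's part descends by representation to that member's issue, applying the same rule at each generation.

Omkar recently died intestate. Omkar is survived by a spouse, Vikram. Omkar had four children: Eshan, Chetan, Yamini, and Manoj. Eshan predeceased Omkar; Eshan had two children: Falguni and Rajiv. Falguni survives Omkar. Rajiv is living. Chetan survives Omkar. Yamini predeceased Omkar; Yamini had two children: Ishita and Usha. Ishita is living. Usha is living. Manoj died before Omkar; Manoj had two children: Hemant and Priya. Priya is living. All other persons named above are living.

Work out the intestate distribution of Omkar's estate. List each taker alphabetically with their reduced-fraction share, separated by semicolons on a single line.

Chetan 3/20; Falguni 3/40; Hemant 3/40; Ishita 3/40; Priya 3/40; Rajiv 3/40; Usha 3/40; Vikram 2/5

Vikram, as surviving spouse, takes 2/5.
The remaining 3/5 passes to Omkar's descendants per stirpes.
The 3/5 is divided into 4 equal shares of 3/20 among Eshan, Chetan, Yamini, Manoj.
Eshan predeceased; the 3/20 allotted to Eshan's branch passes to Eshan's issue by representation.
The 3/20 is divided into 2 equal shares of 3/40 among Falguni, Rajiv.
Falguni is living and takes 3/40.
Rajiv is living and takes 3/40.
Chetan is living and takes 3/20.
Yamini predeceased; the 3/20 allotted to Yamini's branch passes to Yamini's issue by representation.
The 3/20 is divided into 2 equal shares of 3/40 among Ishita, Usha.
Ishita is living and takes 3/40.
Usha is living and takes 3/40.
Manoj predeceased; the 3/20 allotted to Manoj's branch passes to Manoj's issue by representation.
The 3/20 is divided into 2 equal shares of 3/40 among Hemant, Priya.
Hemant is living and takes 3/40.
Priya is living and takes 3/40.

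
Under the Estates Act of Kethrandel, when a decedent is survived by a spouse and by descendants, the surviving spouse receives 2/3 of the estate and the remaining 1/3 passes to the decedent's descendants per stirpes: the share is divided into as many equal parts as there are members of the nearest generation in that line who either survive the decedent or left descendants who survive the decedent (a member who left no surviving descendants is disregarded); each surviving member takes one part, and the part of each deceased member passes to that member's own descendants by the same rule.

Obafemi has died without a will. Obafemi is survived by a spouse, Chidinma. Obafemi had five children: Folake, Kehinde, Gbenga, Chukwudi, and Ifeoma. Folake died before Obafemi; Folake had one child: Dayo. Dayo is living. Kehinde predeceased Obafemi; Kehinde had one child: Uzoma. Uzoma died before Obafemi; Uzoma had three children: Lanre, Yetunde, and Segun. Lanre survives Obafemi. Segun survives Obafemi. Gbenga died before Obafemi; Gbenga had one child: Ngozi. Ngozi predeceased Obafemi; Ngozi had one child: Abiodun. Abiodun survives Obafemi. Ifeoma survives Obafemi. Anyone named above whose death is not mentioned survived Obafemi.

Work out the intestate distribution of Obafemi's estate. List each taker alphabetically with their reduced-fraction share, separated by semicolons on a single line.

Chidinma, as surviving spouse, takes 2/3.
The remaining 1/3 passes to Obafemi's descendants per stirpes.
The 1/3 is divided into 5 equal shares of 1/15 among Folake, Kehinde, Gbenga, Chukwudi, Ifeoma.
Folake predeceased; the 1/15 allotted to Folake's branch passes to Folake's issue by representation.
Dayo is the sole taker at this level and receives the full 1/15.
Kehinde predeceased; the 1/15 allotted to Kehinde's branch passes to Kehinde's issue by representation.
Uzoma's line is the sole branch at this level, so the full 1/15 passes to Uzoma's issue by representation.
The 1/15 is divided into 3 equal shares of 1/45 among Lanre, Yetunde, Segun.
Lanre is living and takes 1/45.
Yetunde is living and takes 1/45.
Segun is living and takes 1/45.
Gbenga predeceased; the 1/15 allotted to Gbenga's branch passes to Gbenga's issue by representation.
Ngozi's line is the sole branch at this level, so the full 1/15 passes to Ngozi's issue by representation.
Abiodun is the sole taker at this level and receives the full 1/15.
Chukwudi is living and takes 1/15.
Ifeoma is living and takes 1/15.

Abiodun 1/15; Chidinma 2/3; Chukwudi 1/15; Dayo 1/15; Ifeoma 1/15; Lanre 1/45; Segun 1/45; Yetunde 1/45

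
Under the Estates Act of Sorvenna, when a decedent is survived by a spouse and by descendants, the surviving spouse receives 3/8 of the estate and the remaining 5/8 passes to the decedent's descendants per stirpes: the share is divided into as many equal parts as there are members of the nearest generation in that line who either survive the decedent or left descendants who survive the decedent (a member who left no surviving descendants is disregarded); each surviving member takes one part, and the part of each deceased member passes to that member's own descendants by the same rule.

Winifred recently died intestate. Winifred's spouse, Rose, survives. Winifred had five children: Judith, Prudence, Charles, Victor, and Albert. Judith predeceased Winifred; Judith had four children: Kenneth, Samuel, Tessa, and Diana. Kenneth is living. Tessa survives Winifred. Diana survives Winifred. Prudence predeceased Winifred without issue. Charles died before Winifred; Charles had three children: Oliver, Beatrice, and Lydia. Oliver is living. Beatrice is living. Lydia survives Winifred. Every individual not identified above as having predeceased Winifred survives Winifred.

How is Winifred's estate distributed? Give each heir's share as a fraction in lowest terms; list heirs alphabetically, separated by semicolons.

Rose, as surviving spouse, takes 3/8.
The remaining 5/8 passes to Winifred's descendants per stirpes.
Prudence left no surviving issue, so that branch lapses and is disregarded.
The 5/8 is divided into 4 equal shares of 5/32 among Judith, Charles, Victor, Albert.
Judith predeceased; the 5/32 allotted to Judith's branch passes to Judith's issue by representation.
The 5/32 is divided into 4 equal shares of 5/128 among Kenneth, Samuel, Tessa, Diana.
Kenneth is living and takes 5/128.
Samuel is living and takes 5/128.
Tessa is living and takes 5/128.
Diana is living and takes 5/128.
Charles predeceased; the 5/32 allotted to Charles's branch passes to Charles's issue by representation.
The 5/32 is divided into 3 equal shares of 5/96 among Oliver, Beatrice, Lydia.
Oliver is living and takes 5/96.
Beatrice is living and takes 5/96.
Lydia is living and takes 5/96.
Victor is living and takes 5/32.
Albert is living and takes 5/32.

Albert 5/32; Beatrice 5/96; Diana 5/128; Kenneth 5/128; Lydia 5/96; Oliver 5/96; Rose 3/8; Samuel 5/128; Tessa 5/128; Victor 5/32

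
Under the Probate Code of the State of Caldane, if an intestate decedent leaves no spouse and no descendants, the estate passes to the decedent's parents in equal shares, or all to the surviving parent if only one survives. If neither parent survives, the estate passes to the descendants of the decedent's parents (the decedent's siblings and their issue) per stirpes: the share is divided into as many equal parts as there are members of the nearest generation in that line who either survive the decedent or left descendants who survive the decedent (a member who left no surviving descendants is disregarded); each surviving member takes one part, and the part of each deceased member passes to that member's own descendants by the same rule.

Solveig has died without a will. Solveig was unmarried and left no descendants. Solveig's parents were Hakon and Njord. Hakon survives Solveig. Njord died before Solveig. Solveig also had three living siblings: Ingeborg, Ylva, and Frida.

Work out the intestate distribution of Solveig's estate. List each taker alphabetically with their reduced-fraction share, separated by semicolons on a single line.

Only one parent, Hakon, survives, so Hakon takes the entire estate. The siblings take nothing because a surviving parent has priority.

Hakon 1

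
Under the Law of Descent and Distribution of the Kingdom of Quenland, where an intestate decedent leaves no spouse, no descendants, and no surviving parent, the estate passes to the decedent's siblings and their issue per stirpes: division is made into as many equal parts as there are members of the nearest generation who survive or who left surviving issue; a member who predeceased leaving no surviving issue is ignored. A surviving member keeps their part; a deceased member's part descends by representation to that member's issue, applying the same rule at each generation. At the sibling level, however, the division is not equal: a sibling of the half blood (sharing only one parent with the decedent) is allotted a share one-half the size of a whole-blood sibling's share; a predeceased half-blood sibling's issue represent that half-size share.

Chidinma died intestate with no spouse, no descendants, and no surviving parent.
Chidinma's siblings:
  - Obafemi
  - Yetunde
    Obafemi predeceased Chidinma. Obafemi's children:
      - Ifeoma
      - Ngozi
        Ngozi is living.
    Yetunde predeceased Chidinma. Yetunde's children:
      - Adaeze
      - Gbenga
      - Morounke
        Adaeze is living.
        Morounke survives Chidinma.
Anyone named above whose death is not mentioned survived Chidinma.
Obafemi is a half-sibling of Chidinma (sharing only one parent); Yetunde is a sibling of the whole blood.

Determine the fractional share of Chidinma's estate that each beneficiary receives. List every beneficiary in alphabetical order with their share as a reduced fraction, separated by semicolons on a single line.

No spouse, descendants, or parent survives, so the estate passes to Chidinma's siblings per stirpes.
Half-blood siblings count for one-half the weight of whole-blood siblings at the initial division.
Dividing 1 in proportion to weights (total weight 3/2): Obafemi (weight 1/2) → 1/3; Yetunde (weight 1) → 2/3.
Obafemi predeceased; the 1/3 allotted to Obafemi's branch passes to Obafemi's issue by representation.
The 1/3 is divided into 2 equal shares of 1/6 among Ifeoma, Ngozi.
Ifeoma is living and takes 1/6.
Ngozi is living and takes 1/6.
Yetunde predeceased; the 2/3 allotted to Yetunde's branch passes to Yetunde's issue by representation.
The 2/3 is divided into 3 equal shares of 2/9 among Adaeze, Gbenga, Morounke.
Adaeze is living and takes 2/9.
Gbenga is living and takes 2/9.
Morounke is living and takes 2/9.

Adaeze 2/9; Gbenga 2/9; Ifeoma 1/6; Morounke 2/9; Ngozi 1/6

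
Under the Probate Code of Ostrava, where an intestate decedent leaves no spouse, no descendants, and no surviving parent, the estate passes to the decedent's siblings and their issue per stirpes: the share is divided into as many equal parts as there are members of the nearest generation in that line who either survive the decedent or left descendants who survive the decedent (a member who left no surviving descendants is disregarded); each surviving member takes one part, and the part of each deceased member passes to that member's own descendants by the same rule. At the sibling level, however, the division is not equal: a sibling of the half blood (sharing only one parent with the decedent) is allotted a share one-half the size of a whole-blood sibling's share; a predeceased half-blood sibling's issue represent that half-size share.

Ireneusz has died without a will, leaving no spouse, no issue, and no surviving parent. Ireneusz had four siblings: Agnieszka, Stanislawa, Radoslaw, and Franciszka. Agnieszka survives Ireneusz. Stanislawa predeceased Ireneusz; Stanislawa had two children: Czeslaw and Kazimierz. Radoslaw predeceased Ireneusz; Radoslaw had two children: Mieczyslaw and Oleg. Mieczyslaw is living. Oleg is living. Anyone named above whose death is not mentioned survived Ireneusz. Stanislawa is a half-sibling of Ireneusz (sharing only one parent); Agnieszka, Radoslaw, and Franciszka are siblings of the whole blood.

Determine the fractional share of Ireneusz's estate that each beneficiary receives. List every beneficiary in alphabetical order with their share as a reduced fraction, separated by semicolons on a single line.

No spouse, descendants, or parent survives, so the estate passes to Ireneusz's siblings per stirpes.
Half-blood siblings count for one-half the weight of whole-blood siblings at the initial division.
Dividing 1 in proportion to weights (total weight 7/2): Agnieszka (weight 1) → 2/7; Stanislawa (weight 1/2) → 1/7; Radoslaw (weight 1) → 2/7; Franciszka (weight 1) → 2/7.
Agnieszka is living and takes 2/7.
Stanislawa predeceased; the 1/7 allotted to Stanislawa's branch passes to Stanislawa's issue by representation.
The 1/7 is divided into 2 equal shares of 1/14 among Czeslaw, Kazimierz.
Czeslaw is living and takes 1/14.
Kazimierz is living and takes 1/14.
Radoslaw predeceased; the 2/7 allotted to Radoslaw's branch passes to Radoslaw's issue by representation.
The 2/7 is divided into 2 equal shares of 1/7 among Mieczyslaw, Oleg.
Mieczyslaw is living and takes 1/7.
Oleg is living and takes 1/7.
Franciszka is living and takes 2/7.

Agnieszka 2/7; Czeslaw 1/14; Franciszka 2/7; Kazimierz 1/14; Mieczyslaw 1/7; Oleg 1/7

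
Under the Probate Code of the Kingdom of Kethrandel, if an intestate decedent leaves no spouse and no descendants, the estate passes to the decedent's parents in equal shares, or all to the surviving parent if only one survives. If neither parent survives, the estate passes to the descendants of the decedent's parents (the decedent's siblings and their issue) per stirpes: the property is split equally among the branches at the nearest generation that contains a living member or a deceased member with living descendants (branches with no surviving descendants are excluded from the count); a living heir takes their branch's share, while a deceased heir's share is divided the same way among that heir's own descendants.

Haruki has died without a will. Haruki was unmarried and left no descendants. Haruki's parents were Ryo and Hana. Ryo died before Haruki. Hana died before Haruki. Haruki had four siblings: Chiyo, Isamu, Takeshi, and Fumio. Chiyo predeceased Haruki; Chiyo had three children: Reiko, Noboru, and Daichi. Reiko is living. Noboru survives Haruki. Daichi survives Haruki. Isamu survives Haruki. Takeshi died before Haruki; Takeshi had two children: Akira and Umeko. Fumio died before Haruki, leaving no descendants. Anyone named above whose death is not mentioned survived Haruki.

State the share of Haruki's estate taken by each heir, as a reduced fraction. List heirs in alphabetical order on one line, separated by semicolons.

Akira 1/6; Daichi 1/9; Isamu 1/3; Noboru 1/9; Reiko 1/9; Umeko 1/6

Neither parent survives and there are no descendants, so the estate passes to Haruki's siblings and their issue per stirpes.
Fumio left no surviving issue, so that branch lapses and is disregarded.
The estate is divided into 3 equal shares of 1/3 among Chiyo, Isamu, Takeshi.
Chiyo predeceased; the 1/3 allotted to Chiyo's branch passes to Chiyo's issue by representation.
The 1/3 is divided into 3 equal shares of 1/9 among Reiko, Noboru, Daichi.
Reiko is living and takes 1/9.
Noboru is living and takes 1/9.
Daichi is living and takes 1/9.
Isamu is living and takes 1/3.
Takeshi predeceased; the 1/3 allotted to Takeshi's branch passes to Takeshi's issue by representation.
The 1/3 is divided into 2 equal shares of 1/6 among Akira, Umeko.
Akira is living and takes 1/6.
Umeko is living and takes 1/6.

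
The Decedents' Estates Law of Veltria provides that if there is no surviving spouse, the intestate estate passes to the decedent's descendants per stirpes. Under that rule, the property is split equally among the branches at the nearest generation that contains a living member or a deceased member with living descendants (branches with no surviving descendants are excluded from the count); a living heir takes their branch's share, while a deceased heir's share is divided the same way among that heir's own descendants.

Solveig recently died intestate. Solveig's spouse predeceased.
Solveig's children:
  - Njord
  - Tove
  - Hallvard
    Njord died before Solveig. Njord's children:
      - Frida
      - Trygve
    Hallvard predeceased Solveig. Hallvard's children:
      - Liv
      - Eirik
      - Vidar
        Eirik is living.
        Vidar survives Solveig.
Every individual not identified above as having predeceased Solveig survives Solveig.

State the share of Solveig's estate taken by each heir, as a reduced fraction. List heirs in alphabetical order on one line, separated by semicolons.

Eirik 1/9; Frida 1/6; Liv 1/9; Tove 1/3; Trygve 1/6; Vidar 1/9

There is no surviving spouse, so the entire estate passes to Solveig's descendants per stirpes.
The estate is divided into 3 equal shares of 1/3 among Njord, Tove, Hallvard.
Njord predeceased; the 1/3 allotted to Njord's branch passes to Njord's issue by representation.
The 1/3 is divided into 2 equal shares of 1/6 among Frida, Trygve.
Frida is living and takes 1/6.
Trygve is living and takes 1/6.
Tove is living and takes 1/3.
Hallvard predeceased; the 1/3 allotted to Hallvard's branch passes to Hallvard's issue by representation.
The 1/3 is divided into 3 equal shares of 1/9 among Liv, Eirik, Vidar.
Liv is living and takes 1/9.
Eirik is living and takes 1/9.
Vidar is living and takes 1/9.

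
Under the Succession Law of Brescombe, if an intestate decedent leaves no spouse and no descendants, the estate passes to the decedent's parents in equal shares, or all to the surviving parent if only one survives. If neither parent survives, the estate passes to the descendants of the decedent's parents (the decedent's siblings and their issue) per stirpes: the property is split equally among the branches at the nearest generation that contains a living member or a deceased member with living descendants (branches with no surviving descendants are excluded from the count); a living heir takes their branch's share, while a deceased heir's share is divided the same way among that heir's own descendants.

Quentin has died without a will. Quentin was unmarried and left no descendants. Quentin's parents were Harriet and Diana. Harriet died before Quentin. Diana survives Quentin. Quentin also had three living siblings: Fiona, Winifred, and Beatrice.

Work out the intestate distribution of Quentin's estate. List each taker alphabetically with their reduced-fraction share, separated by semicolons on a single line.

Only one parent, Diana, survives, so Diana takes the entire estate. The siblings take nothing because a surviving parent has priority.

Diana 1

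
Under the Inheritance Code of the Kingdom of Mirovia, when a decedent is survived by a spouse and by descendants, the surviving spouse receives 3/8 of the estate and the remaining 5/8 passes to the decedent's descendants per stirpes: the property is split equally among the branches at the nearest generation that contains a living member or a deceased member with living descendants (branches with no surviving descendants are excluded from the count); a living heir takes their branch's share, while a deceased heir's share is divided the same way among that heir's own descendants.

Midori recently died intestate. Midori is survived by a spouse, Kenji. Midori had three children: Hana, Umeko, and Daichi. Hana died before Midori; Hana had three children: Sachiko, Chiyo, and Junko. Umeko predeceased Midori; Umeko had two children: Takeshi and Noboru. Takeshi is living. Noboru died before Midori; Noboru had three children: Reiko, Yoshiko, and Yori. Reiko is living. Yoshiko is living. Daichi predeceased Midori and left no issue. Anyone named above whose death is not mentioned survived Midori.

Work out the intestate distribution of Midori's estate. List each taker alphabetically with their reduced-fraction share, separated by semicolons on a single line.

Kenji, as surviving spouse, takes 3/8.
The remaining 5/8 passes to Midori's descendants per stirpes.
Daichi left no surviving issue, so that branch lapses and is disregarded.
The 5/8 is divided into 2 equal shares of 5/16 among Hana, Umeko.
Hana predeceased; the 5/16 allotted to Hana's branch passes to Hana's issue by representation.
The 5/16 is divided into 3 equal shares of 5/48 among Sachiko, Chiyo, Junko.
Sachiko is living and takes 5/48.
Chiyo is living and takes 5/48.
Junko is living and takes 5/48.
Umeko predeceased; the 5/16 allotted to Umeko's branch passes to Umeko's issue by representation.
The 5/16 is divided into 2 equal shares of 5/32 among Takeshi, Noboru.
Takeshi is living and takes 5/32.
Noboru predeceased; the 5/32 allotted to Noboru's branch passes to Noboru's issue by representation.
The 5/32 is divided into 3 equal shares of 5/96 among Reiko, Yoshiko, Yori.
Reiko is living and takes 5/96.
Yoshiko is living and takes 5/96.
Yori is living and takes 5/96.

Chiyo 5/48; Junko 5/48; Kenji 3/8; Reiko 5/96; Sachiko 5/48; Takeshi 5/32; Yori 5/96; Yoshiko 5/96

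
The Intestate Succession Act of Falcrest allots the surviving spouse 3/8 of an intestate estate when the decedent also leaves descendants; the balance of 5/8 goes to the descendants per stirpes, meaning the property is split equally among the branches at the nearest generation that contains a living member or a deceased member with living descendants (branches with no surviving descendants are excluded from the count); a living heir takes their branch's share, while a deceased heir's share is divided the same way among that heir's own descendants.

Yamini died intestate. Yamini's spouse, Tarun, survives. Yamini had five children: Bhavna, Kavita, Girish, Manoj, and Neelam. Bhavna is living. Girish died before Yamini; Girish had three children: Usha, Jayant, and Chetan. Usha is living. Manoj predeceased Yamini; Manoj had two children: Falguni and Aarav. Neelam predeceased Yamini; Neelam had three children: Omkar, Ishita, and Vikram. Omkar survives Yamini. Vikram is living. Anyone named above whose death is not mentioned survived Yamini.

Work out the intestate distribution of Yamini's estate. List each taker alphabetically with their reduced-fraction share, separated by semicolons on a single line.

Aarav 1/16; Bhavna 1/8; Chetan 1/24; Falguni 1/16; Ishita 1/24; Jayant 1/24; Kavita 1/8; Omkar 1/24; Tarun 3/8; Usha 1/24; Vikram 1/24

Tarun, as surviving spouse, takes 3/8.
The remaining 5/8 passes to Yamini's descendants per stirpes.
The 5/8 is divided into 5 equal shares of 1/8 among Bhavna, Kavita, Girish, Manoj, Neelam.
Bhavna is living and takes 1/8.
Kavita is living and takes 1/8.
Girish predeceased; the 1/8 allotted to Girish's branch passes to Girish's issue by representation.
The 1/8 is divided into 3 equal shares of 1/24 among Usha, Jayant, Chetan.
Usha is living and takes 1/24.
Jayant is living and takes 1/24.
Chetan is living and takes 1/24.
Manoj predeceased; the 1/8 allotted to Manoj's branch passes to Manoj's issue by representation.
The 1/8 is divided into 2 equal shares of 1/16 among Falguni, Aarav.
Falguni is living and takes 1/16.
Aarav is living and takes 1/16.
Neelam predeceased; the 1/8 allotted to Neelam's branch passes to Neelam's issue by representation.
The 1/8 is divided into 3 equal shares of 1/24 among Omkar, Ishita, Vikram.
Omkar is living and takes 1/24.
Ishita is living and takes 1/24.
Vikram is living and takes 1/24.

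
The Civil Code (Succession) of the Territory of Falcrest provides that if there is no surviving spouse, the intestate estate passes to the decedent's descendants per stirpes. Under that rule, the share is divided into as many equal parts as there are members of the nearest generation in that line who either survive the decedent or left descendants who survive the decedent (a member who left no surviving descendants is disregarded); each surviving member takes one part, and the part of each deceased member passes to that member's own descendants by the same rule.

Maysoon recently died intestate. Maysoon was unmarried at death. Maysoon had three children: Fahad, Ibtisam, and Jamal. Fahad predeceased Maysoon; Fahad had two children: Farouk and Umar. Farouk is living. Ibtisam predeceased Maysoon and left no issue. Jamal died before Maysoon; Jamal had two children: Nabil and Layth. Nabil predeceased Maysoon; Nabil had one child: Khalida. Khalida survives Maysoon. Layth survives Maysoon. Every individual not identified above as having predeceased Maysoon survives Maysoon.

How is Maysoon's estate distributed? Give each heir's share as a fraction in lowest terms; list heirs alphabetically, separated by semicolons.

Farouk 1/4; Khalida 1/4; Layth 1/4; Umar 1/4

There is no surviving spouse, so the entire estate passes to Maysoon's descendants per stirpes.
Ibtisam left no surviving issue, so that branch lapses and is disregarded.
The estate is divided into 2 equal shares of 1/2 among Fahad, Jamal.
Fahad predeceased; the 1/2 allotted to Fahad's branch passes to Fahad's issue by representation.
The 1/2 is divided into 2 equal shares of 1/4 among Farouk, Umar.
Farouk is living and takes 1/4.
Umar is living and takes 1/4.
Jamal predeceased; the 1/2 allotted to Jamal's branch passes to Jamal's issue by representation.
The 1/2 is divided into 2 equal shares of 1/4 among Nabil, Layth.
Nabil predeceased; the 1/4 allotted to Nabil's branch passes to Nabil's issue by representation.
Khalida is the sole taker at this level and receives the full 1/4.
Layth is living and takes 1/4.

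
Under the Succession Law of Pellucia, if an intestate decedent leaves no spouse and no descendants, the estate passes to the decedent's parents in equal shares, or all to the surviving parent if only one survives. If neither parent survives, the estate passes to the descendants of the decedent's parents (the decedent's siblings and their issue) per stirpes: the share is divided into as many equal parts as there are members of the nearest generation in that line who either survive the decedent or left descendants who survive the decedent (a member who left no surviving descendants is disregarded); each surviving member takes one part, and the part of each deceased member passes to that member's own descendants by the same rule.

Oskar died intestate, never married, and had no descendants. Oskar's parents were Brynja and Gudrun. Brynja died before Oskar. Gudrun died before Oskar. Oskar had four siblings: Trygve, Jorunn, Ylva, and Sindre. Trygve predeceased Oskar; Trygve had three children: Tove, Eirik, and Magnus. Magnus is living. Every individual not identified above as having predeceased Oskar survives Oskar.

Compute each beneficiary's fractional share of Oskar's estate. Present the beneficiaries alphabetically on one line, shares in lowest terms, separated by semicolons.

Neither parent survives and there are no descendants, so the estate passes to Oskar's siblings and their issue per stirpes.
The estate is divided into 4 equal shares of 1/4 among Trygve, Jorunn, Ylva, Sindre.
Trygve predeceased; the 1/4 allotted to Trygve's branch passes to Trygve's issue by representation.
The 1/4 is divided into 3 equal shares of 1/12 among Tove, Eirik, Magnus.
Tove is living and takes 1/12.
Eirik is living and takes 1/12.
Magnus is living and takes 1/12.
Jorunn is living and takes 1/4.
Ylva is living and takes 1/4.
Sindre is living and takes 1/4.

Eirik 1/12; Jorunn 1/4; Magnus 1/12; Sindre 1/4; Tove 1/12; Ylva 1/4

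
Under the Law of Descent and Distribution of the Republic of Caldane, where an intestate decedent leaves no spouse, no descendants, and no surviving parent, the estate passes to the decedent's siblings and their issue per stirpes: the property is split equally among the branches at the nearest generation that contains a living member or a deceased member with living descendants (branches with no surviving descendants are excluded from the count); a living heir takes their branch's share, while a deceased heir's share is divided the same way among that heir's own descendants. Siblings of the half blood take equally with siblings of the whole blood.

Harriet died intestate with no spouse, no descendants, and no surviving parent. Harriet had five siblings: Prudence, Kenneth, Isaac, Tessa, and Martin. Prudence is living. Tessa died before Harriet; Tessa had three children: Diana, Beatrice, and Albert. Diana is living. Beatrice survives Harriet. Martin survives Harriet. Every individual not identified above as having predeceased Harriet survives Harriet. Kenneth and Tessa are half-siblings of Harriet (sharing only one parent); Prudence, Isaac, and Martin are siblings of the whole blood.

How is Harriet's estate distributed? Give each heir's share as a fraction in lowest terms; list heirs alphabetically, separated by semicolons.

Albert 1/15; Beatrice 1/15; Diana 1/15; Isaac 1/5; Kenneth 1/5; Martin 1/5; Prudence 1/5

No spouse, descendants, or parent survives, so the estate passes to Harriet's siblings per stirpes.
Half-blood and whole-blood siblings take equally under the stated rule.
The estate is divided into 5 equal shares of 1/5 among Prudence, Kenneth, Isaac, Tessa, Martin.
Prudence is living and takes 1/5.
Kenneth is living and takes 1/5.
Isaac is living and takes 1/5.
Tessa predeceased; the 1/5 allotted to Tessa's branch passes to Tessa's issue by representation.
The 1/5 is divided into 3 equal shares of 1/15 among Diana, Beatrice, Albert.
Diana is living and takes 1/15.
Beatrice is living and takes 1/15.
Albert is living and takes 1/15.
Martin is living and takes 1/5.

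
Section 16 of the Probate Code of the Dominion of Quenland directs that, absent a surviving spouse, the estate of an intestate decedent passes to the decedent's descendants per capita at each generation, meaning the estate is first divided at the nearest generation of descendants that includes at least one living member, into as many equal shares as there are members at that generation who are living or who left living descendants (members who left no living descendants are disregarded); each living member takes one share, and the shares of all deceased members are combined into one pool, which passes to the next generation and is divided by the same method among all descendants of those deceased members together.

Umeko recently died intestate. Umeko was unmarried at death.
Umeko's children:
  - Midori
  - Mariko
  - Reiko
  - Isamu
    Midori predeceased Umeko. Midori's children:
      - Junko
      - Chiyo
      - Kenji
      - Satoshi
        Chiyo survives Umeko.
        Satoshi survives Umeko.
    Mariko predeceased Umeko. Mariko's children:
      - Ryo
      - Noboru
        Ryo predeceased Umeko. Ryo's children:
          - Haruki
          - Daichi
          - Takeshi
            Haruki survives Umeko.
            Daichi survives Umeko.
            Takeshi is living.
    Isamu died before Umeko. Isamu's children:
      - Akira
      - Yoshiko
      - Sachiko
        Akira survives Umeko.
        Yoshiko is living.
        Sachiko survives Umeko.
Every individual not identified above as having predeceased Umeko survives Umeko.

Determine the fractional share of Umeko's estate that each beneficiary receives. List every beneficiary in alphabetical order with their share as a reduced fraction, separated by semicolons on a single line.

Akira 1/12; Chiyo 1/12; Daichi 1/36; Haruki 1/36; Junko 1/12; Kenji 1/12; Noboru 1/12; Reiko 1/4; Sachiko 1/12; Satoshi 1/12; Takeshi 1/36; Yoshiko 1/12

There is no surviving spouse, so the entire estate passes to Umeko's descendants per capita at each generation.
At generation 1 (Midori, Mariko, Reiko, Isamu) there are 4 shares of (1)/4 = 1/4 each.
Living: Reiko — each takes 1/4.
Deceased: Midori, Mariko, and Isamu. Their combined 3/4 is pooled and carried to generation 2.
At generation 2 (Junko, Chiyo, Kenji, Satoshi, Ryo, Noboru, Akira, Yoshiko, Sachiko) there are 9 shares of (3/4)/9 = 1/12 each.
Living: Junko, Chiyo, Kenji, Satoshi, Noboru, Akira, Yoshiko, and Sachiko — each takes 1/12.
Deceased: Ryo. That 1/12 share is carried to generation 3.
At generation 3 (Haruki, Daichi, Takeshi) there are 3 shares of (1/12)/3 = 1/36 each.
Living: Haruki, Daichi, and Takeshi — each takes 1/36.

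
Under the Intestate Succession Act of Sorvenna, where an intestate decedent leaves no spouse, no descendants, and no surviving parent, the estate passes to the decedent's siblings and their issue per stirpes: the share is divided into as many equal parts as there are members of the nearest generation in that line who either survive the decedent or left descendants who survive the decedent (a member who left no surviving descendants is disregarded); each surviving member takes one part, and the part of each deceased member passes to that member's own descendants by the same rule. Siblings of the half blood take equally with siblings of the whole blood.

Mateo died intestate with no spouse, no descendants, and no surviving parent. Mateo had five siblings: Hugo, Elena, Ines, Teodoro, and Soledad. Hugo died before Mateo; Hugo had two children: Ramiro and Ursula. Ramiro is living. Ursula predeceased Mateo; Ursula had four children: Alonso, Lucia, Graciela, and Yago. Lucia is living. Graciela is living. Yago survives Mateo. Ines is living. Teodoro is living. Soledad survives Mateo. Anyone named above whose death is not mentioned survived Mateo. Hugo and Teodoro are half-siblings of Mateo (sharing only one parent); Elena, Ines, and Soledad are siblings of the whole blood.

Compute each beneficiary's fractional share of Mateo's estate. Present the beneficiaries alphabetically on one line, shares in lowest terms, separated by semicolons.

Alonso 1/40; Elena 1/5; Graciela 1/40; Ines 1/5; Lucia 1/40; Ramiro 1/10; Soledad 1/5; Teodoro 1/5; Yago 1/40

No spouse, descendants, or parent survives, so the estate passes to Mateo's siblings per stirpes.
Half-blood and whole-blood siblings take equally under the stated rule.
The estate is divided into 5 equal shares of 1/5 among Hugo, Elena, Ines, Teodoro, Soledad.
Hugo predeceased; the 1/5 allotted to Hugo's branch passes to Hugo's issue by representation.
The 1/5 is divided into 2 equal shares of 1/10 among Ramiro, Ursula.
Ramiro is living and takes 1/10.
Ursula predeceased; the 1/10 allotted to Ursula's branch passes to Ursula's issue by representation.
The 1/10 is divided into 4 equal shares of 1/40 among Alonso, Lucia, Graciela, Yago.
Alonso is living and takes 1/40.
Lucia is living and takes 1/40.
Graciela is living and takes 1/40.
Yago is living and takes 1/40.
Elena is living and takes 1/5.
Ines is living and takes 1/5.
Teodoro is living and takes 1/5.
Soledad is living and takes 1/5.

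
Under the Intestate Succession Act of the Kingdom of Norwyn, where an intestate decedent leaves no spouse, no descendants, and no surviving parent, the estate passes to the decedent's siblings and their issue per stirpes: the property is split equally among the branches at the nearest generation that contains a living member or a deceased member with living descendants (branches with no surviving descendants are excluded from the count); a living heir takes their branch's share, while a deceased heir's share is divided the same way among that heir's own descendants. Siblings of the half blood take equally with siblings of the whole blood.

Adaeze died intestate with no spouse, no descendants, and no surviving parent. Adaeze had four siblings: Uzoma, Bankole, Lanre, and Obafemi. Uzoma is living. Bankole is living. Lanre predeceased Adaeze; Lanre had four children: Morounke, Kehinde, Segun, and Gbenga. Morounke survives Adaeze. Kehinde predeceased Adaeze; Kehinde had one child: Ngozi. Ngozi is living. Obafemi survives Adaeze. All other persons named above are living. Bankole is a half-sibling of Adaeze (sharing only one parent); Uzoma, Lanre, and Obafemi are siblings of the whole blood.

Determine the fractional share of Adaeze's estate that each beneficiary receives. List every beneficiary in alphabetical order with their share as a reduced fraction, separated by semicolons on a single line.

No spouse, descendants, or parent survives, so the estate passes to Adaeze's siblings per stirpes.
Half-blood and whole-blood siblings take equally under the stated rule.
The estate is divided into 4 equal shares of 1/4 among Uzoma, Bankole, Lanre, Obafemi.
Uzoma is living and takes 1/4.
Bankole is living and takes 1/4.
Lanre predeceased; the 1/4 allotted to Lanre's branch passes to Lanre's issue by representation.
The 1/4 is divided into 4 equal shares of 1/16 among Morounke, Kehinde, Segun, Gbenga.
Morounke is living and takes 1/16.
Kehinde predeceased; the 1/16 allotted to Kehinde's branch passes to Kehinde's issue by representation.
Ngozi is the sole taker at this level and receives the full 1/16.
Segun is living and takes 1/16.
Gbenga is living and takes 1/16.
Obafemi is living and takes 1/4.

Bankole 1/4; Gbenga 1/16; Morounke 1/16; Ngozi 1/16; Obafemi 1/4; Segun 1/16; Uzoma 1/4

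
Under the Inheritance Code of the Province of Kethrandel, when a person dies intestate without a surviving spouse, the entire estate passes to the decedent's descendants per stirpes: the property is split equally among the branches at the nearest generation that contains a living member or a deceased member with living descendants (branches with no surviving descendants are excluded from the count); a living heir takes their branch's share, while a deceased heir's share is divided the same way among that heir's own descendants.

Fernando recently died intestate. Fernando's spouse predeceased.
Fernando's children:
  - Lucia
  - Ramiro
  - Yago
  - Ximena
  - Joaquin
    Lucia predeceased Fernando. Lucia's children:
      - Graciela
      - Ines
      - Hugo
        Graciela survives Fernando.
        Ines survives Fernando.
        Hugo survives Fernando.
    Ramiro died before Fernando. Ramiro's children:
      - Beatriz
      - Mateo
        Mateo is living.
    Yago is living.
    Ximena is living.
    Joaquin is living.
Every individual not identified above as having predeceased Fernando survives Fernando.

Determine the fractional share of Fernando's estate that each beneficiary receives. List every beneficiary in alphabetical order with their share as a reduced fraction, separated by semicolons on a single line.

Beatriz 1/10; Graciela 1/15; Hugo 1/15; Ines 1/15; Joaquin 1/5; Mateo 1/10; Ximena 1/5; Yago 1/5

There is no surviving spouse, so the entire estate passes to Fernando's descendants per stirpes.
The estate is divided into 5 equal shares of 1/5 among Lucia, Ramiro, Yago, Ximena, Joaquin.
Lucia predeceased; the 1/5 allotted to Lucia's branch passes to Lucia's issue by representation.
The 1/5 is divided into 3 equal shares of 1/15 among Graciela, Ines, Hugo.
Graciela is living and takes 1/15.
Ines is living and takes 1/15.
Hugo is living and takes 1/15.
Ramiro predeceased; the 1/5 allotted to Ramiro's branch passes to Ramiro's issue by representation.
The 1/5 is divided into 2 equal shares of 1/10 among Beatriz, Mateo.
Beatriz is living and takes 1/10.
Mateo is living and takes 1/10.
Yago is living and takes 1/5.
Ximena is living and takes 1/5.
Joaquin is living and takes 1/5.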